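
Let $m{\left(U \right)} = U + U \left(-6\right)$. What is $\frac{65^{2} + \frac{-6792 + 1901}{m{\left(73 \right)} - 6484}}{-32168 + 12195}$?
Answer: $- \frac{28941916}{136795077} \approx -0.21157$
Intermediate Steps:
$m{\left(U \right)} = - 5 U$ ($m{\left(U \right)} = U - 6 U = - 5 U$)
$\frac{65^{2} + \frac{-6792 + 1901}{m{\left(73 \right)} - 6484}}{-32168 + 12195} = \frac{65^{2} + \frac{-6792 + 1901}{\left(-5\right) 73 - 6484}}{-32168 + 12195} = \frac{4225 - \frac{4891}{-365 - 6484}}{-19973} = \left(4225 - \frac{4891}{-6849}\right) \left(- \frac{1}{19973}\right) = \left(4225 - - \frac{4891}{6849}\right) \left(- \frac{1}{19973}\right) = \left(4225 + \frac{4891}{6849}\right) \left(- \frac{1}{19973}\right) = \frac{28941916}{6849} \left(- \frac{1}{19973}\right) = - \frac{28941916}{136795077}$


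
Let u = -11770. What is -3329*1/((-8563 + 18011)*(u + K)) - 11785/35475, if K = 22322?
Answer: -235005431927/707338125120 ≈ -0.33224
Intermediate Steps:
-3329*1/((-8563 + 18011)*(u + K)) - 11785/35475 = -3329*1/((-11770 + 22322)*(-8563 + 18011)) - 11785/35475 = -3329/(9448*10552) - 11785*1/35475 = -3329/99695296 - 2357/7095 = -235005431927/707338125120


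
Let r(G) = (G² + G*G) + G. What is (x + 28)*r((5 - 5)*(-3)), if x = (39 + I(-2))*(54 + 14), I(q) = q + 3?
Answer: 0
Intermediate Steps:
I(q) = 3 + q
x = 2720 (x = (39 + (3 - 2))*(54 + 14) = (39 + 1)*68 = 40*68 = 2720)
r(G) = G + 2*G² (r(G) = (G² + G²) + G = 2*G² + G = G + 2*G²)
(x + 28)*r((5 - 5)*(-3)) = (2720 + 28)*(((5 - 5)*(-3))*(1 + 2*((5 - 5)*(-3)))) = 2748*((0*(-3))*(1 + 2*(0*(-3)))) = 2748*(0*(1 + 2*0)) = 2748*(0*(1 + 0)) = 2748*(0*1) = 2748*0 = 0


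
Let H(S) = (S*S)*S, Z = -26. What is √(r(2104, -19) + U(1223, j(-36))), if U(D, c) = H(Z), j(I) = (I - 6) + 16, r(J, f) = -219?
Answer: I*√17795 ≈ 133.4*I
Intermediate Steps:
j(I) = 10 + I (j(I) = (-6 + I) + 16 = 10 + I)
H(S) = S³ (H(S) = S²*S = S³)
U(D, c) = -17576 (U(D, c) = (-26)³ = -17576)
√(r(2104, -19) + U(1223, j(-36))) = √(-219 - 17576) = √(-17795) = I*√17795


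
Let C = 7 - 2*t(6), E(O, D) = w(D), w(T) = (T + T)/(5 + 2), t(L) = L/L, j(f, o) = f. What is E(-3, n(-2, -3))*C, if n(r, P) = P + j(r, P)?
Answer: -50/7 ≈ -7.1429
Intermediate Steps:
t(L) = 1
n(r, P) = P + r
w(T) = 2*T/7 (w(T) = (2*T)/7 = (2*T)*(⅐) = 2*T/7)
E(O, D) = 2*D/7
C = 5 (C = 7 - 2*1 = 7 - 2 = 5)
E(-3, n(-2, -3))*C = (2*(-3 - 2)/7)*5 = ((2/7)*(-5))*5 = -10/7*5 = -50/7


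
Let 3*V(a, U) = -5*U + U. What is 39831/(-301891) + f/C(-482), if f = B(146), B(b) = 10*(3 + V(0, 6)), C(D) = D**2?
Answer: -4634395897/35068262342 ≈ -0.13215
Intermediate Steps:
V(a, U) = -4*U/3 (V(a, U) = (-5*U + U)/3 = (-4*U)/3 = -4*U/3)
B(b) = -50 (B(b) = 10*(3 - 4/3*6) = 10*(3 - 8) = 10*(-5) = -50)
f = -50
39831/(-301891) + f/C(-482) = 39831/(-301891) - 50/((-482)**2) = 39831*(-1/301891) - 50/232324 = -39831/301891 - 50*1/232324 = -39831/301891 - 25/116162 = -4634395897/35068262342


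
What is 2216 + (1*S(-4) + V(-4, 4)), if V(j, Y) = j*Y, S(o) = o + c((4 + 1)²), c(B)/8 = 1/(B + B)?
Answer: 54904/25 ≈ 2196.2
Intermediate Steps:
c(B) = 4/B (c(B) = 8/(B + B) = 8/((2*B)) = 8*(1/(2*B)) = 4/B)
S(o) = 4/25 + o (S(o) = o + 4/((4 + 1)²) = o + 4/(5²) = o + 4/25 = 4/25 + o)
V(j, Y) = Y*j
2216 + (1*S(-4) + V(-4, 4)) = 2216 + (1*(4/25 - 4) + 4*(-4)) = 2216 + (1*(-96/25) - 16) = 2216 + (-96/25 - 16) = 2216 - 496/25 = 54904/25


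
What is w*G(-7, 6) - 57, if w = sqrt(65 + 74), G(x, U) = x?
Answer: -57 - 7*sqrt(139) ≈ -139.53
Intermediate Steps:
w = sqrt(139) ≈ 11.790
w*G(-7, 6) - 57 = sqrt(139)*(-7) - 57 = -7*sqrt(139) - 57 = -57 - 7*sqrt(139)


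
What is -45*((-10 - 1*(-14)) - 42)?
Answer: 1710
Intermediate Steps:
-45*((-10 - 1*(-14)) - 42) = -45*((-10 + 14) - 42) = -45*(4 - 42) = -45*(-38) = 1710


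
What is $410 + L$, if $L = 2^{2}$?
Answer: $414$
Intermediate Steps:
$L = 4$
$410 + L = 410 + 4 = 414$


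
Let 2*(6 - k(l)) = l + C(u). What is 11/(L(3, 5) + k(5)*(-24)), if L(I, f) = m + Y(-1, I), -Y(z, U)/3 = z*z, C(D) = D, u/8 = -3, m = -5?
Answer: -11/380 ≈ -0.028947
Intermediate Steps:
u = -24 (u = 8*(-3) = -24)
Y(z, U) = -3*z² (Y(z, U) = -3*z*z = -3*z²)
L(I, f) = -8 (L(I, f) = -5 - 3*(-1)² = -5 - 3*1 = -5 - 3 = -8)
k(l) = 18 - l/2 (k(l) = 6 - (l - 24)/2 = 6 - (-24 + l)/2 = 6 + (12 - l/2) = 18 - l/2)
11/(L(3, 5) + k(5)*(-24)) = 11/(-8 + (18 - ½*5)*(-24)) = 11/(-8 + (18 - 5/2)*(-24)) = 11/(-8 + (31/2)*(-24)) = 11/(-8 - 372) = 11/(-380) = 11*(-1/380) = -11/380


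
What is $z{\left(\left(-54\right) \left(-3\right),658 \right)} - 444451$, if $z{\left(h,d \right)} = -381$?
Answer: $-444832$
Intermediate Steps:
$z{\left(\left(-54\right) \left(-3\right),658 \right)} - 444451 = -381 - 444451 = -444832$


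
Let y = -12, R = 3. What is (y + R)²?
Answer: 81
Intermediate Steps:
(y + R)² = (-12 + 3)² = (-9)² = 81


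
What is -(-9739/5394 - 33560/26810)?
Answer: 44212523/14461314 ≈ 3.0573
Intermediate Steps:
-(-9739/5394 - 33560/26810) = -(-9739*1/5394 - 33560*1/26810) = -(-9739/5394 - 3356/2681) = -1*(-44212523/14461314) = 44212523/14461314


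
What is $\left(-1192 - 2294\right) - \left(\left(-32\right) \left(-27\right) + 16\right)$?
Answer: $-4366$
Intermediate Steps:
$\left(-1192 - 2294\right) - \left(\left(-32\right) \left(-27\right) + 16\right) = \left(-1192 - 2294\right) - \left(864 + 16\right) = -3486 - 880 = -4366$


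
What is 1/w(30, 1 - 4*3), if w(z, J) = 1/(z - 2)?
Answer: 28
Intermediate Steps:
w(z, J) = 1/(-2 + z)
1/w(30, 1 - 4*3) = 1/(1/(-2 + 30)) = 1/(1/28) = 28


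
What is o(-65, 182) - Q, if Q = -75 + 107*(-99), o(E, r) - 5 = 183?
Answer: 10856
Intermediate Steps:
o(E, r) = 188 (o(E, r) = 5 + 183 = 188)
Q = -10668 (Q = -75 - 10593 = -10668)
o(-65, 182) - Q = 188 - 1*(-10668) = 188 + 10668 = 10856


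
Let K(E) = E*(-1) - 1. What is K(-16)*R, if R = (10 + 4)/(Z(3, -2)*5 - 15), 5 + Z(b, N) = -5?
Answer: -42/13 ≈ -3.2308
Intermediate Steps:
K(E) = -1 - E (K(E) = -E - 1 = -1 - E)
Z(b, N) = -10 (Z(b, N) = -5 - 5 = -10)
R = -14/65 (R = (10 + 4)/(-10*5 - 15) = 14/(-50 - 15) = 14/(-65) = 14*(-1/65) = -14/65 ≈ -0.21538)
K(-16)*R = (-1 - 1*(-16))*(-14/65) = (-1 + 16)*(-14/65) = 15*(-14/65) = -42/13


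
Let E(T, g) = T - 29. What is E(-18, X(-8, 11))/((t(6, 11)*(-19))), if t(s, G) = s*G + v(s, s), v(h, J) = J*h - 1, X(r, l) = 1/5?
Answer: 47/1919 ≈ 0.024492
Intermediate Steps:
X(r, l) = ⅕
v(h, J) = -1 + J*h
E(T, g) = -29 + T
t(s, G) = -1 + s² + G*s (t(s, G) = s*G + (-1 + s*s) = G*s + (-1 + s²) = -1 + s² + G*s)
E(-18, X(-8, 11))/((t(6, 11)*(-19))) = (-29 - 18)/(((-1 + 6² + 11*6)*(-19))) = -47*(-1/(19*(-1 + 36 + 66))) = -47/(101*(-19)) = -47/(-1919) = -47*(-1/1919) = 47/1919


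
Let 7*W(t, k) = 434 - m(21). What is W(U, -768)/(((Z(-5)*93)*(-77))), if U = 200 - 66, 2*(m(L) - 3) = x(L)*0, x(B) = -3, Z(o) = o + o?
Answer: 431/501270 ≈ 0.00085982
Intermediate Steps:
Z(o) = 2*o
m(L) = 3 (m(L) = 3 + (-3*0)/2 = 3 + (½)*0 = 3 + 0 = 3)
U = 134
W(t, k) = 431/7 (W(t, k) = (434 - 1*3)/7 = (434 - 3)/7 = (⅐)*431 = 431/7)
W(U, -768)/(((Z(-5)*93)*(-77))) = 431/(7*((((2*(-5))*93)*(-77)))) = 431/(7*((-10*93*(-77)))) = 431/(7*((-930*(-77)))) = (431/7)/71610 = (431/7)*(1/71610) = 431/501270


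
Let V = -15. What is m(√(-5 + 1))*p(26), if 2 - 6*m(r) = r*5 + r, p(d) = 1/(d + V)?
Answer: 1/33 - 2*I/11 ≈ 0.030303 - 0.18182*I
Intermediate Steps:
p(d) = 1/(-15 + d) (p(d) = 1/(d - 15) = 1/(-15 + d))
m(r) = ⅓ - r (m(r) = ⅓ - (r*5 + r)/6 = ⅓ - (5*r + r)/6 = ⅓ - r)
m(√(-5 + 1))*p(26) = (⅓ - √(-5 + 1))/(-15 + 26) = (⅓ - √(-4))/11 = (⅓ - 2*I)*(1/11) = 1/33 - 2*I/11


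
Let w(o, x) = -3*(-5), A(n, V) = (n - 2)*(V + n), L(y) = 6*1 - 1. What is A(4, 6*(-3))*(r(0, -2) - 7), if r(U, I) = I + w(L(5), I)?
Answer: -168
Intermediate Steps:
L(y) = 5 (L(y) = 6 - 1 = 5)
A(n, V) = (-2 + n)*(V + n)
w(o, x) = 15
r(U, I) = 15 + I (r(U, I) = I + 15 = 15 + I)
A(4, 6*(-3))*(r(0, -2) - 7) = (4**2 - 12*(-3) - 2*4 + (6*(-3))*4)*((15 - 2) - 7) = (16 - 2*(-18) - 8 - 18*4)*(13 - 7) = (16 + 36 - 8 - 72)*6 = -28*6 = -168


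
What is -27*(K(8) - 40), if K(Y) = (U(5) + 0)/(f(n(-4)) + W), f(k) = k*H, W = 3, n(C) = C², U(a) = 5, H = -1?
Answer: 14175/13 ≈ 1090.4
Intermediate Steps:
f(k) = -k (f(k) = k*(-1) = -k)
K(Y) = -5/13 (K(Y) = (5 + 0)/(-1*(-4)² + 3) = 5/(-1*16 + 3) = 5/(-16 + 3) = 5/(-13) = 5*(-1/13) = -5/13)
-27*(K(8) - 40) = -27*(-5/13 - 40) = -27*(-525/13) = 14175/13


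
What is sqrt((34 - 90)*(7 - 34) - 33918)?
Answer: I*sqrt(32406) ≈ 180.02*I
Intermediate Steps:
sqrt((34 - 90)*(7 - 34) - 33918) = sqrt(-56*(-27) - 33918) = sqrt(1512 - 33918) = sqrt(-32406) = I*sqrt(32406)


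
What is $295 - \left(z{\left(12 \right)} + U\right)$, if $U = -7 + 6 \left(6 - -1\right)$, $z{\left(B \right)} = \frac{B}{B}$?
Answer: $259$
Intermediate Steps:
$z{\left(B \right)} = 1$
$U = 35$ ($U = -7 + 6 \left(6 + 1\right) = -7 + 6 \cdot 7 = -7 + 42 = 35$)
$295 - \left(z{\left(12 \right)} + U\right) = 295 - \left(1 + 35\right) = 295 - 36 = 259$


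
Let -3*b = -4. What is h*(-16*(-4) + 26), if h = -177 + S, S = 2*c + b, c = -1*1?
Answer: -15990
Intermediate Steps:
b = 4/3 (b = -⅓*(-4) = 4/3 ≈ 1.3333)
c = -1
S = -⅔ (S = 2*(-1) + 4/3 = -2 + 4/3 = -⅔ ≈ -0.66667)
h = -533/3 (h = -177 - ⅔ = -533/3 ≈ -177.67)
h*(-16*(-4) + 26) = -533*(-16*(-4) + 26)/3 = -533*(64 + 26)/3 = -533/3*90 = -15990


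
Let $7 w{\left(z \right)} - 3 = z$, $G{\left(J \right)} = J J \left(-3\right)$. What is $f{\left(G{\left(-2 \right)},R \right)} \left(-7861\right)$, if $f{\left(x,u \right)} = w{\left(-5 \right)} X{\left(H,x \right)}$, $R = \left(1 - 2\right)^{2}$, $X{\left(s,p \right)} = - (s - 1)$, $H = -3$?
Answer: $8984$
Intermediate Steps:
$G{\left(J \right)} = - 3 J^{2}$ ($G{\left(J \right)} = J^{2} \left(-3\right) = - 3 J^{2}$)
$w{\left(z \right)} = \frac{3}{7} + \frac{z}{7}$
$X{\left(s,p \right)} = 1 - s$ ($X{\left(s,p \right)} = - (-1 + s) = 1 - s$)
$R = 1$ ($R = \left(-1\right)^{2} = 1$)
$f{\left(x,u \right)} = - \frac{8}{7}$ ($f{\left(x,u \right)} = \left(\frac{3}{7} + \frac{1}{7} \left(-5\right)\right) \left(1 - -3\right) = \left(\frac{3}{7} - \frac{5}{7}\right) \left(1 + 3\right) = \left(- \frac{2}{7}\right) 4 = - \frac{8}{7}$)
$f{\left(G{\left(-2 \right)},R \right)} \left(-7861\right) = \left(- \frac{8}{7}\right) \left(-7861\right) = 8984$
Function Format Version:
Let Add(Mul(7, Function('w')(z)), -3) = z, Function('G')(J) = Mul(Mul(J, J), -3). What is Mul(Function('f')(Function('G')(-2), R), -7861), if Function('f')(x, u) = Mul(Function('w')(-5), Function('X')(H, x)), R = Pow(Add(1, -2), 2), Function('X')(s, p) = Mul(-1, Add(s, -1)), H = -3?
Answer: 8984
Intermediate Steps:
Function('G')(J) = Mul(-3, Pow(J, 2)) (Function('G')(J) = Mul(Pow(J, 2), -3) = Mul(-3, Pow(J, 2)))
Function('w')(z) = Add(Rational(3, 7), Mul(Rational(1, 7), z))
Function('X')(s, p) = Add(1, Mul(-1, s)) (Function('X')(s, p) = Mul(-1, Add(-1, s)) = Add(1, Mul(-1, s)))
R = 1 (R = Pow(-1, 2) = 1)
Function('f')(x, u) = Rational(-8, 7) (Function('f')(x, u) = Mul(Add(Rational(3, 7), Mul(Rational(1, 7), -5)), Add(1, Mul(-1, -3))) = Mul(Add(Rational(3, 7), Rational(-5, 7)), Add(1, 3)) = Mul(Rational(-2, 7), 4) = Rational(-8, 7))
Mul(Function('f')(Function('G')(-2), R), -7861) = Mul(Rational(-8, 7), -7861) = 8984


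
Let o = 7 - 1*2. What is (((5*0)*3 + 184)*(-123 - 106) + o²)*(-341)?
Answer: 14359851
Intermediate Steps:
o = 5 (o = 7 - 2 = 5)
(((5*0)*3 + 184)*(-123 - 106) + o²)*(-341) = (((5*0)*3 + 184)*(-123 - 106) + 5²)*(-341) = ((0*3 + 184)*(-229) + 25)*(-341) = ((0 + 184)*(-229) + 25)*(-341) = (184*(-229) + 25)*(-341) = (-42136 + 25)*(-341) = -42111*(-341) = 14359851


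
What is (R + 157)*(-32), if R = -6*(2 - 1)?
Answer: -4832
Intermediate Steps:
R = -6 (R = -6*1 = -6)
(R + 157)*(-32) = (-6 + 157)*(-32) = 151*(-32) = -4832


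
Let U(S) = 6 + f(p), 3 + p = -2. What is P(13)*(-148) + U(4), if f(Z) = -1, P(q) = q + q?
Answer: -3843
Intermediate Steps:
p = -5 (p = -3 - 2 = -5)
P(q) = 2*q
U(S) = 5 (U(S) = 6 - 1 = 5)
P(13)*(-148) + U(4) = (2*13)*(-148) + 5 = 26*(-148) + 5 = -3848 + 5 = -3843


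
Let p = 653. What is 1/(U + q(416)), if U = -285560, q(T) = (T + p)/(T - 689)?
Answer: -273/77958949 ≈ -3.5018e-6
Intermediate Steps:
q(T) = (653 + T)/(-689 + T) (q(T) = (T + 653)/(T - 689) = (653 + T)/(-689 + T))
1/(U + q(416)) = 1/(-285560 + (653 + 416)/(-689 + 416)) = 1/(-285560 + 1069/(-273)) = 1/(-285560 - 1/273*1069) = 1/(-285560 - 1069/273) = 1/(-77958949/273) = -273/77958949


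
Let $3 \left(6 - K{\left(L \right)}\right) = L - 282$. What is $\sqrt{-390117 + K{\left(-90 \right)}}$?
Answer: $i \sqrt{389987} \approx 624.49 i$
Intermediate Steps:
$K{\left(L \right)} = 100 - \frac{L}{3}$ ($K{\left(L \right)} = 6 - \frac{L - 282}{3} = 6 - \frac{-282 + L}{3} = 6 - \left(-94 + \frac{L}{3}\right) = 100 - \frac{L}{3}$)
$\sqrt{-390117 + K{\left(-90 \right)}} = \sqrt{-390117 + \left(100 - -30\right)} = \sqrt{-390117 + \left(100 + 30\right)} = \sqrt{-390117 + 130} = \sqrt{-389987} = i \sqrt{389987}$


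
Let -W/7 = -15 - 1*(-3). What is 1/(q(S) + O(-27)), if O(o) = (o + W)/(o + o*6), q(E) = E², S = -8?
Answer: 63/4013 ≈ 0.015699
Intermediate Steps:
W = 84 (W = -7*(-15 - 1*(-3)) = -7*(-15 + 3) = -7*(-12) = 84)
O(o) = (84 + o)/(7*o) (O(o) = (o + 84)/(o + o*6) = (84 + o)/(o + 6*o) = (84 + o)/((7*o)) = (84 + o)*(1/(7*o)) = (84 + o)/(7*o))
1/(q(S) + O(-27)) = 1/((-8)² + (⅐)*(84 - 27)/(-27)) = 1/(64 + (⅐)*(-1/27)*57) = 1/(64 - 19/63) = 1/(4013/63) = 63/4013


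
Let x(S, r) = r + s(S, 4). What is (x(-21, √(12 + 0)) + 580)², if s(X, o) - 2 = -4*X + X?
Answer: 416037 + 2580*√3 ≈ 4.2051e+5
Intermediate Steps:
s(X, o) = 2 - 3*X (s(X, o) = 2 + (-4*X + X) = 2 - 3*X)
x(S, r) = 2 + r - 3*S (x(S, r) = r + (2 - 3*S) = 2 + r - 3*S)
(x(-21, √(12 + 0)) + 580)² = ((2 + √(12 + 0) - 3*(-21)) + 580)² = ((2 + √12 + 63) + 580)² = ((2 + 2*√3 + 63) + 580)² = ((65 + 2*√3) + 580)² = (645 + 2*√3)²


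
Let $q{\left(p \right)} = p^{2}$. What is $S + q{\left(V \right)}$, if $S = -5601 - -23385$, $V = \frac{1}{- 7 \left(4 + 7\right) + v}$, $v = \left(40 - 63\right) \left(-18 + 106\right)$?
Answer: $\frac{78502150585}{4414201} \approx 17784.0$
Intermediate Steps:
$v = -2024$ ($v = \left(-23\right) 88 = -2024$)
$V = - \frac{1}{2101}$ ($V = \frac{1}{- 7 \left(4 + 7\right) - 2024} = \frac{1}{\left(-7\right) 11 - 2024} = \frac{1}{-77 - 2024} = \frac{1}{-2101} = - \frac{1}{2101} \approx -0.00047596$)
$S = 17784$ ($S = -5601 + 23385 = 17784$)
$S + q{\left(V \right)} = 17784 + \left(- \frac{1}{2101}\right)^{2} = 17784 + \frac{1}{4414201} = \frac{78502150585}{4414201}$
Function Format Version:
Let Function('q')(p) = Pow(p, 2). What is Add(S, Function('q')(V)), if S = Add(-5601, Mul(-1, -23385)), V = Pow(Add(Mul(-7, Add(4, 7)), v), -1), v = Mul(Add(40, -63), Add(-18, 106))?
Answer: Rational(78502150585, 4414201) ≈ 17784.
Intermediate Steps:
v = -2024 (v = Mul(-23, 88) = -2024)
V = Rational(-1, 2101) (V = Pow(Add(Mul(-7, Add(4, 7)), -2024), -1) = Pow(Add(Mul(-7, 11), -2024), -1) = Pow(Add(-77, -2024), -1) = Pow(-2101, -1) = Rational(-1, 2101) ≈ -0.00047596)
S = 17784 (S = Add(-5601, 23385) = 17784)
Add(S, Function('q')(V)) = Add(17784, Pow(Rational(-1, 2101), 2)) = Add(17784, Rational(1, 4414201)) = Rational(78502150585, 4414201)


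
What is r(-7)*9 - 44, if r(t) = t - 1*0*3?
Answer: -107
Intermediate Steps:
r(t) = t (r(t) = t + 0*3 = t + 0 = t)
r(-7)*9 - 44 = -7*9 - 44 = -63 - 44 = -107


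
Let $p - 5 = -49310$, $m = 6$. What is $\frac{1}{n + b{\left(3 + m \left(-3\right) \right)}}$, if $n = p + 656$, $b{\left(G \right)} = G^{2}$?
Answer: $- \frac{1}{48424} \approx -2.0651 \cdot 10^{-5}$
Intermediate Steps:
$p = -49305$ ($p = 5 - 49310 = -49305$)
$n = -48649$ ($n = -49305 + 656 = -48649$)
$\frac{1}{n + b{\left(3 + m \left(-3\right) \right)}} = \frac{1}{-48649 + \left(3 + 6 \left(-3\right)\right)^{2}} = \frac{1}{-48649 + \left(3 - 18\right)^{2}} = \frac{1}{-48649 + \left(-15\right)^{2}} = \frac{1}{-48649 + 225} = \frac{1}{-48424} = - \frac{1}{48424}$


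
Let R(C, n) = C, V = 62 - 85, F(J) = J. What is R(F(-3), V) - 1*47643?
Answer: -47646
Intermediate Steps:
V = -23
R(F(-3), V) - 1*47643 = -3 - 1*47643 = -3 - 47643 = -47646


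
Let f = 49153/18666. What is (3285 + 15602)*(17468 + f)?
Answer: 362304700351/1098 ≈ 3.2997e+8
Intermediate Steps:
f = 49153/18666 (f = 49153*(1/18666) = 49153/18666 ≈ 2.6333)
(3285 + 15602)*(17468 + f) = (3285 + 15602)*(17468 + 49153/18666) = 18887*(326106841/18666) = 362304700351/1098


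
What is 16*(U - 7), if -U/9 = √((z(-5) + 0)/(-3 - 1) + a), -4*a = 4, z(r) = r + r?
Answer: -112 - 72*√6 ≈ -288.36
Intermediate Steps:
z(r) = 2*r
a = -1 (a = -¼*4 = -1)
U = -9*√6/2 (U = -9*√((2*(-5) + 0)/(-3 - 1) - 1) = -9*√((-10 + 0)/(-4) - 1) = -9*√(-10*(-¼) - 1) = -9*√(5/2 - 1) = -9*√6/2 ≈ -11.023)
16*(U - 7) = 16*(-9*√6/2 - 7) = 16*(-7 - 9*√6/2) = -112 - 72*√6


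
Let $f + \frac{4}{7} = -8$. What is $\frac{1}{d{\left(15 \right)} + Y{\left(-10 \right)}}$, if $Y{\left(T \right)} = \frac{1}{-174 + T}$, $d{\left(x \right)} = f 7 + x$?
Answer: $- \frac{184}{8281} \approx -0.02222$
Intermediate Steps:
$f = - \frac{60}{7}$ ($f = - \frac{4}{7} - 8 = - \frac{60}{7} \approx -8.5714$)
$d{\left(x \right)} = -60 + x$ ($d{\left(x \right)} = \left(- \frac{60}{7}\right) 7 + x = -60 + x$)
$\frac{1}{d{\left(15 \right)} + Y{\left(-10 \right)}} = \frac{1}{\left(-60 + 15\right) + \frac{1}{-174 - 10}} = \frac{1}{-45 + \frac{1}{-184}} = \frac{1}{-45 - \frac{1}{184}} = \frac{1}{- \frac{8281}{184}} = - \frac{184}{8281}$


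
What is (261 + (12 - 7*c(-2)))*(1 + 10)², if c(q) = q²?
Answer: 29645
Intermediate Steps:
(261 + (12 - 7*c(-2)))*(1 + 10)² = (261 + (12 - 7*(-2)²))*(1 + 10)² = (261 + (12 - 7*4))*11² = (261 + (12 - 28))*121 = (261 - 16)*121 = 245*121 = 29645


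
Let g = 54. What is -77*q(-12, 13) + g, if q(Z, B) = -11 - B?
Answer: 1902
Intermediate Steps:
-77*q(-12, 13) + g = -77*(-11 - 1*13) + 54 = -77*(-11 - 13) + 54 = -77*(-24) + 54 = 1848 + 54 = 1902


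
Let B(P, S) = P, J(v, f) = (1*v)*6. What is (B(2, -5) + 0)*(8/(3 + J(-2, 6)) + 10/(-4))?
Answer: -61/9 ≈ -6.7778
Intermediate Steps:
J(v, f) = 6*v (J(v, f) = v*6 = 6*v)
(B(2, -5) + 0)*(8/(3 + J(-2, 6)) + 10/(-4)) = (2 + 0)*(8/(3 + 6*(-2)) + 10/(-4)) = 2*(8/(3 - 12) + 10*(-¼)) = 2*(8/(-9) - 5/2) = 2*(8*(-⅑) - 5/2) = 2*(-8/9 - 5/2) = 2*(-61/18) = -61/9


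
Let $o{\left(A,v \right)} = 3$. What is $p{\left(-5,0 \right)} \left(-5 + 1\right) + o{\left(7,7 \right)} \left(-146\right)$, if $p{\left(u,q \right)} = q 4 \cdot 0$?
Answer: $-438$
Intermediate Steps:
$p{\left(u,q \right)} = 0$ ($p{\left(u,q \right)} = 4 q 0 = 0$)
$p{\left(-5,0 \right)} \left(-5 + 1\right) + o{\left(7,7 \right)} \left(-146\right) = 0 \left(-5 + 1\right) + 3 \left(-146\right) = 0 \left(-4\right) - 438 = 0 - 438 = -438$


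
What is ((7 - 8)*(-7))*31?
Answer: 217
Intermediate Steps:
((7 - 8)*(-7))*31 = -1*(-7)*31 = 7*31 = 217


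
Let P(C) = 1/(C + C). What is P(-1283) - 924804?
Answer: -2373047065/2566 ≈ -9.2480e+5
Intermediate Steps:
P(C) = 1/(2*C)
P(-1283) - 924804 = (½)/(-1283) - 924804 = (½)*(-1/1283) - 924804 = -1/2566 - 924804 = -2373047065/2566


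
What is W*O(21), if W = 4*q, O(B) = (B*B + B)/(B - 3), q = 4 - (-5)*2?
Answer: 4312/3 ≈ 1437.3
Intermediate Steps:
q = 14 (q = 4 - 1*(-10) = 4 + 10 = 14)
O(B) = (B + B**2)/(-3 + B) (O(B) = (B**2 + B)/(-3 + B) = (B + B**2)/(-3 + B))
W = 56 (W = 4*14 = 56)
W*O(21) = 56*(21*(1 + 21)/(-3 + 21)) = 56*(21*22/18) = 56*(21*(1/18)*22) = 56*(77/3) = 4312/3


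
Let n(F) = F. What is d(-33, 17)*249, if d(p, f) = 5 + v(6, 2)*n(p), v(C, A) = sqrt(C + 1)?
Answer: 1245 - 8217*sqrt(7) ≈ -20495.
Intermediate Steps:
v(C, A) = sqrt(1 + C)
d(p, f) = 5 + p*sqrt(7) (d(p, f) = 5 + sqrt(1 + 6)*p = 5 + sqrt(7)*p = 5 + p*sqrt(7))
d(-33, 17)*249 = (5 - 33*sqrt(7))*249 = 1245 - 8217*sqrt(7)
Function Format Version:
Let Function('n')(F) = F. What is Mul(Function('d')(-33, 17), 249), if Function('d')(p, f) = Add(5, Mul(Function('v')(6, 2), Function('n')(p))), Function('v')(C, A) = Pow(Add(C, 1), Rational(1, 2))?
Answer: Add(1245, Mul(-8217, Pow(7, Rational(1, 2)))) ≈ -20495.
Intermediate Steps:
Function('v')(C, A) = Pow(Add(1, C), Rational(1, 2))
Function('d')(p, f) = Add(5, Mul(p, Pow(7, Rational(1, 2)))) (Function('d')(p, f) = Add(5, Mul(Pow(Add(1, 6), Rational(1, 2)), p)) = Add(5, Mul(Pow(7, Rational(1, 2)), p)) = Add(5, Mul(p, Pow(7, Rational(1, 2)))))
Mul(Function('d')(-33, 17), 249) = Mul(Add(5, Mul(-33, Pow(7, Rational(1, 2)))), 249) = Add(1245, Mul(-8217, Pow(7, Rational(1, 2))))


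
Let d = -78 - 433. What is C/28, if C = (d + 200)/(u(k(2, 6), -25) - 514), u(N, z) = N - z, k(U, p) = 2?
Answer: 311/13636 ≈ 0.022807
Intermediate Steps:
d = -511
C = 311/487 (C = (-511 + 200)/((2 - 1*(-25)) - 514) = -311/((2 + 25) - 514) = -311/(27 - 514) = -311/(-487) = -311*(-1/487) = 311/487 ≈ 0.63860)
C/28 = (311/487)/28 = (311/487)*(1/28) = 311/13636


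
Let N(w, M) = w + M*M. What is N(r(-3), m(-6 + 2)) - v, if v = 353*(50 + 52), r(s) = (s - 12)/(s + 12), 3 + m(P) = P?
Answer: -107876/3 ≈ -35959.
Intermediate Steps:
m(P) = -3 + P
r(s) = (-12 + s)/(12 + s)
v = 36006 (v = 353*102 = 36006)
N(w, M) = w + M²
N(r(-3), m(-6 + 2)) - v = ((-12 - 3)/(12 - 3) + (-3 + (-6 + 2))²) - 1*36006 = (-15/9 + (-3 - 4)²) - 36006 = ((⅑)*(-15) + (-7)²) - 36006 = (-5/3 + 49) - 36006 = 142/3 - 36006 = -107876/3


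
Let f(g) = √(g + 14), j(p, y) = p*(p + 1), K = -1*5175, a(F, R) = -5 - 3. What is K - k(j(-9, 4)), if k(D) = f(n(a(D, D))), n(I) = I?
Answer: -5175 - √6 ≈ -5177.5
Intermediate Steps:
a(F, R) = -8
K = -5175
j(p, y) = p*(1 + p)
f(g) = √(14 + g)
k(D) = √6 (k(D) = √(14 - 8) = √6)
K - k(j(-9, 4)) = -5175 - √6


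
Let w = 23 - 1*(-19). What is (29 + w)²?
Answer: 5041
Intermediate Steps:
w = 42 (w = 23 + 19 = 42)
(29 + w)² = (29 + 42)² = 71² = 5041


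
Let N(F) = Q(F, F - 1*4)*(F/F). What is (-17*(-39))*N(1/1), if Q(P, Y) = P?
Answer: 663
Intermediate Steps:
N(F) = F (N(F) = F*(F/F) = F*1 = F)
(-17*(-39))*N(1/1) = -17*(-39)/1 = 663*1 = 663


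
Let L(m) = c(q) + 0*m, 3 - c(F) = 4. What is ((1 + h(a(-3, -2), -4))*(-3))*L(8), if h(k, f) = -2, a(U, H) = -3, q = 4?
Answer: -3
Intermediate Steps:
c(F) = -1 (c(F) = 3 - 1*4 = 3 - 4 = -1)
L(m) = -1 (L(m) = -1 + 0*m = -1 + 0 = -1)
((1 + h(a(-3, -2), -4))*(-3))*L(8) = ((1 - 2)*(-3))*(-1) = -1*(-3)*(-1) = 3*(-1) = -3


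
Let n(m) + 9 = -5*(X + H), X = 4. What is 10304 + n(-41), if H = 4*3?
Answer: 10215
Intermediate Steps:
H = 12
n(m) = -89 (n(m) = -9 - 5*(4 + 12) = -9 - 5*16 = -9 - 80 = -89)
10304 + n(-41) = 10304 - 89 = 10215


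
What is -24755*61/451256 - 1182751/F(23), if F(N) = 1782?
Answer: -268207201633/402069096 ≈ -667.07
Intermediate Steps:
-24755*61/451256 - 1182751/F(23) = -24755*61/451256 - 1182751/1782 = -1510055*1/451256 - 1182751*1/1782 = -1510055/451256 - 1182751/1782 = -268207201633/402069096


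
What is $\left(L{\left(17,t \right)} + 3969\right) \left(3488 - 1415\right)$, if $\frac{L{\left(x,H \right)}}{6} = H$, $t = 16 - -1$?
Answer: $8439183$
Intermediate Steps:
$t = 17$ ($t = 16 + 1 = 17$)
$L{\left(x,H \right)} = 6 H$
$\left(L{\left(17,t \right)} + 3969\right) \left(3488 - 1415\right) = \left(6 \cdot 17 + 3969\right) \left(3488 - 1415\right) = \left(102 + 3969\right) 2073 = 4071 \cdot 2073 = 8439183$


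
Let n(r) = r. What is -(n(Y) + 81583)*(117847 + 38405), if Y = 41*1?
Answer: -12753913248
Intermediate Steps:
Y = 41
-(n(Y) + 81583)*(117847 + 38405) = -(41 + 81583)*(117847 + 38405) = -81624*156252 = -1*12753913248 = -12753913248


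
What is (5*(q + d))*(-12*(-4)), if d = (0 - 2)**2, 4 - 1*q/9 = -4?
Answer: 18240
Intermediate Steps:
q = 72 (q = 36 - 9*(-4) = 36 + 36 = 72)
d = 4 (d = (-2)**2 = 4)
(5*(q + d))*(-12*(-4)) = (5*(72 + 4))*(-12*(-4)) = (5*76)*48 = 380*48 = 18240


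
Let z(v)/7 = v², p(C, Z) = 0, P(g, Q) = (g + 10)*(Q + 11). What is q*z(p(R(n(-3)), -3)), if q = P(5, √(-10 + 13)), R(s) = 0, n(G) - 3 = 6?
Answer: 0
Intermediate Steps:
n(G) = 9 (n(G) = 3 + 6 = 9)
P(g, Q) = (10 + g)*(11 + Q)
z(v) = 7*v²
q = 165 + 15*√3 (q = 110 + 10*√(-10 + 13) + 11*5 + √(-10 + 13)*5 = 110 + 10*√3 + 55 + √3*5 = 110 + 10*√3 + 55 + 5*√3 = 165 + 15*√3 ≈ 190.98)
q*z(p(R(n(-3)), -3)) = (165 + 15*√3)*(7*0²) = (165 + 15*√3)*(7*0) = (165 + 15*√3)*0 = 0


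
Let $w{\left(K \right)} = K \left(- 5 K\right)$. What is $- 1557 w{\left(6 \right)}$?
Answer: $280260$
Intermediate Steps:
$w{\left(K \right)} = - 5 K^{2}$
$- 1557 w{\left(6 \right)} = - 1557 \left(- 5 \cdot 6^{2}\right) = - 1557 \left(\left(-5\right) 36\right) = \left(-1557\right) \left(-180\right) = 280260$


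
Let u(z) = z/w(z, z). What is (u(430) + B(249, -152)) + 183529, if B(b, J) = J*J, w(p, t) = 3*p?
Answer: 619900/3 ≈ 2.0663e+5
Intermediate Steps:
u(z) = ⅓ (u(z) = z/((3*z)) = z*(1/(3*z)) = ⅓)
B(b, J) = J²
(u(430) + B(249, -152)) + 183529 = (⅓ + (-152)²) + 183529 = (⅓ + 23104) + 183529 = 69313/3 + 183529 = 619900/3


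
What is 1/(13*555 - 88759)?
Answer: -1/81544 ≈ -1.2263e-5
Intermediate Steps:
1/(13*555 - 88759) = 1/(7215 - 88759) = 1/(-81544) = -1/81544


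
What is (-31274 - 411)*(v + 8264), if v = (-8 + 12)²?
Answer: -262351800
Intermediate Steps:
v = 16 (v = 4² = 16)
(-31274 - 411)*(v + 8264) = (-31274 - 411)*(16 + 8264) = -31685*8280 = -262351800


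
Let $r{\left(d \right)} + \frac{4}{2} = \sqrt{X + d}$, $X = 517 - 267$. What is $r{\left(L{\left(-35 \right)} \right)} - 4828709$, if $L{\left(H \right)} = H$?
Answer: $-4828711 + \sqrt{215} \approx -4.8287 \cdot 10^{6}$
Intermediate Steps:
$X = 250$ ($X = 517 - 267 = 250$)
$r{\left(d \right)} = -2 + \sqrt{250 + d}$
$r{\left(L{\left(-35 \right)} \right)} - 4828709 = \left(-2 + \sqrt{250 - 35}\right) - 4828709 = \left(-2 + \sqrt{215}\right) - 4828709 = -4828711 + \sqrt{215}$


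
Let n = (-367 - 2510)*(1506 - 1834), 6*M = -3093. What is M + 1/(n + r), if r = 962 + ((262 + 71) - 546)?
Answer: -973681553/1888810 ≈ -515.50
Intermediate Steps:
M = -1031/2 (M = (⅙)*(-3093) = -1031/2 ≈ -515.50)
r = 749 (r = 962 + (333 - 546) = 962 - 213 = 749)
n = 943656 (n = -2877*(-328) = 943656)
M + 1/(n + r) = -1031/2 + 1/(943656 + 749) = -1031/2 + 1/944405 = -973681553/1888810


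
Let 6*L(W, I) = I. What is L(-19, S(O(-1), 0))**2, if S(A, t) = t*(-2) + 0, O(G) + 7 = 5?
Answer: 0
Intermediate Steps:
O(G) = -2 (O(G) = -7 + 5 = -2)
S(A, t) = -2*t (S(A, t) = -2*t + 0 = -2*t)
L(W, I) = I/6
L(-19, S(O(-1), 0))**2 = ((-2*0)/6)**2 = ((1/6)*0)**2 = 0**2 = 0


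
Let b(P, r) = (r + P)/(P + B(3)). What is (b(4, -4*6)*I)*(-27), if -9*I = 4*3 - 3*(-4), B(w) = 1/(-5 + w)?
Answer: -2880/7 ≈ -411.43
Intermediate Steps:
b(P, r) = (P + r)/(-½ + P) (b(P, r) = (r + P)/(P + 1/(-5 + 3)) = (P + r)/(P + 1/(-2)) = (P + r)/(P - ½) = (P + r)/(-½ + P))
I = -8/3 (I = -(4*3 - 3*(-4))/9 = -(12 + 12)/9 = -⅑*24 = -8/3 ≈ -2.6667)
(b(4, -4*6)*I)*(-27) = ((2*(4 - 4*6)/(-1 + 2*4))*(-8/3))*(-27) = ((2*(4 - 24)/(-1 + 8))*(-8/3))*(-27) = ((2*(-20)/7)*(-8/3))*(-27) = ((2*(⅐)*(-20))*(-8/3))*(-27) = -40/7*(-8/3)*(-27) = (320/21)*(-27) = -2880/7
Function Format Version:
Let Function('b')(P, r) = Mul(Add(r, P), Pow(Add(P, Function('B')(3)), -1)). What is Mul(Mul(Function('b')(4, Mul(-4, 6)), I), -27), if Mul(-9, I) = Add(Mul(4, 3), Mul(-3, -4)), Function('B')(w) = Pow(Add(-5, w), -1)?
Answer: Rational(-2880, 7) ≈ -411.43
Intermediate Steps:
Function('b')(P, r) = Mul(Pow(Add(Rational(-1, 2), P), -1), Add(P, r)) (Function('b')(P, r) = Mul(Add(r, P), Pow(Add(P, Pow(Add(-5, 3), -1)), -1)) = Mul(Add(P, r), Pow(Add(P, Pow(-2, -1)), -1)) = Mul(Add(P, r), Pow(Add(P, Rational(-1, 2)), -1)) = Mul(Add(P, r), Pow(Add(Rational(-1, 2), P), -1)) = Mul(Pow(Add(Rational(-1, 2), P), -1), Add(P, r)))
I = Rational(-8, 3) (I = Mul(Rational(-1, 9), Add(Mul(4, 3), Mul(-3, -4))) = Mul(Rational(-1, 9), Add(12, 12)) = Mul(Rational(-1, 9), 24) = Rational(-8, 3) ≈ -2.6667)
Mul(Mul(Function('b')(4, Mul(-4, 6)), I), -27) = Mul(Mul(Mul(2, Pow(Add(-1, Mul(2, 4)), -1), Add(4, Mul(-4, 6))), Rational(-8, 3)), -27) = Mul(Mul(Mul(2, Pow(Add(-1, 8), -1), Add(4, -24)), Rational(-8, 3)), -27) = Mul(Mul(Mul(2, Pow(7, -1), -20), Rational(-8, 3)), -27) = Mul(Mul(Mul(2, Rational(1, 7), -20), Rational(-8, 3)), -27) = Mul(Mul(Rational(-40, 7), Rational(-8, 3)), -27) = Mul(Rational(320, 21), -27) = Rational(-2880, 7)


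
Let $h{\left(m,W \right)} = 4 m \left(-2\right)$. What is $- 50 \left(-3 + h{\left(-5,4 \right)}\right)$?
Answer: $-1850$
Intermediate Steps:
$h{\left(m,W \right)} = - 8 m$
$- 50 \left(-3 + h{\left(-5,4 \right)}\right) = - 50 \left(-3 - -40\right) = - 50 \left(-3 + 40\right) = \left(-50\right) 37 = -1850$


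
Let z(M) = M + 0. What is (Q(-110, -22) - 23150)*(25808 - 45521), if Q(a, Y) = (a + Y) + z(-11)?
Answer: 459174909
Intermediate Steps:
z(M) = M
Q(a, Y) = -11 + Y + a (Q(a, Y) = (a + Y) - 11 = (Y + a) - 11 = -11 + Y + a)
(Q(-110, -22) - 23150)*(25808 - 45521) = ((-11 - 22 - 110) - 23150)*(25808 - 45521) = (-143 - 23150)*(-19713) = -23293*(-19713) = 459174909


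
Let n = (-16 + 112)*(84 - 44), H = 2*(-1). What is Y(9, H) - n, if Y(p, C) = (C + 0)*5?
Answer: -3850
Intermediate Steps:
H = -2
Y(p, C) = 5*C (Y(p, C) = C*5 = 5*C)
n = 3840 (n = 96*40 = 3840)
Y(9, H) - n = 5*(-2) - 1*3840 = -10 - 3840 = -3850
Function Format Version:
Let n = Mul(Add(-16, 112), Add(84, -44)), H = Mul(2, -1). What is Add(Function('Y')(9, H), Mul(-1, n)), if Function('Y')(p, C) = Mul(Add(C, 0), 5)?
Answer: -3850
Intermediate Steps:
H = -2
Function('Y')(p, C) = Mul(5, C) (Function('Y')(p, C) = Mul(C, 5) = Mul(5, C))
n = 3840 (n = Mul(96, 40) = 3840)
Add(Function('Y')(9, H), Mul(-1, n)) = Add(Mul(5, -2), Mul(-1, 3840)) = Add(-10, -3840) = -3850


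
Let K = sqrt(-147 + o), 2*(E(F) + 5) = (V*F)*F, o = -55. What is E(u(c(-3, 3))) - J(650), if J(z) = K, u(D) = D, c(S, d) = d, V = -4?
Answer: -23 - I*sqrt(202) ≈ -23.0 - 14.213*I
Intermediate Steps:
E(F) = -5 - 2*F**2 (E(F) = -5 + ((-4*F)*F)/2 = -5 + (-4*F**2)/2 = -5 - 2*F**2)
K = I*sqrt(202) (K = sqrt(-147 - 55) = sqrt(-202) = I*sqrt(202) ≈ 14.213*I)
J(z) = I*sqrt(202)
E(u(c(-3, 3))) - J(650) = (-5 - 2*3**2) - I*sqrt(202) = (-5 - 2*9) - I*sqrt(202) = (-5 - 18) - I*sqrt(202) = -23 - I*sqrt(202)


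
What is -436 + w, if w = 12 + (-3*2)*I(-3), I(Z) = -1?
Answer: -418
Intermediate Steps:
w = 18 (w = 12 - 3*2*(-1) = 12 - 6*(-1) = 12 + 6 = 18)
-436 + w = -436 + 18 = -418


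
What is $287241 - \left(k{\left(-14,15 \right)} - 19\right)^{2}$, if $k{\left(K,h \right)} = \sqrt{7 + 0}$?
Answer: $286873 + 38 \sqrt{7} \approx 2.8697 \cdot 10^{5}$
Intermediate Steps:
$k{\left(K,h \right)} = \sqrt{7}$
$287241 - \left(k{\left(-14,15 \right)} - 19\right)^{2} = 287241 - \left(\sqrt{7} - 19\right)^{2} = 287241 - \left(-19 + \sqrt{7}\right)^{2}$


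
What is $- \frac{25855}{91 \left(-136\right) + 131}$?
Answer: $\frac{5171}{2449} \approx 2.1115$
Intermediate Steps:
$- \frac{25855}{91 \left(-136\right) + 131} = - \frac{25855}{-12376 + 131} = - \frac{25855}{-12245} = \left(-25855\right) \left(- \frac{1}{12245}\right) = \frac{5171}{2449}$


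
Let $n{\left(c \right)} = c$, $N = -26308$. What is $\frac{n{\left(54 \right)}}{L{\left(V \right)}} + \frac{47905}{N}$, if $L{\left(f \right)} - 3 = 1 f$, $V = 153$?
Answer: $- \frac{504379}{342004} \approx -1.4748$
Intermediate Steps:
$L{\left(f \right)} = 3 + f$ ($L{\left(f \right)} = 3 + 1 f = 3 + f$)
$\frac{n{\left(54 \right)}}{L{\left(V \right)}} + \frac{47905}{N} = \frac{54}{3 + 153} + \frac{47905}{-26308} = \frac{54}{156} + 47905 \left(- \frac{1}{26308}\right) = 54 \cdot \frac{1}{156} - \frac{47905}{26308} = \frac{9}{26} - \frac{47905}{26308} = - \frac{504379}{342004}$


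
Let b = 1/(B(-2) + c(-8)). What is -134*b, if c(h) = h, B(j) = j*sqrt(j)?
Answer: 134/9 - 67*I*sqrt(2)/18 ≈ 14.889 - 5.264*I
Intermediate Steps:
B(j) = j**(3/2)
b = 1/(-8 - 2*I*sqrt(2)) (b = 1/((-2)**(3/2) - 8) = 1/(-2*I*sqrt(2) - 8) = 1/(-8 - 2*I*sqrt(2)) ≈ -0.11111 + 0.039284*I)
-134*b = -67*I/(sqrt(2) - 4*I)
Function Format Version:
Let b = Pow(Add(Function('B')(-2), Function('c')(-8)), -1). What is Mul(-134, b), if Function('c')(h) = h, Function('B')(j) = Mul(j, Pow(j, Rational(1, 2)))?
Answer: Add(Rational(134, 9), Mul(Rational(-67, 18), I, Pow(2, Rational(1, 2)))) ≈ Add(14.889, Mul(-5.2640, I))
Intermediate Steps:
Function('B')(j) = Pow(j, Rational(3, 2))
b = Pow(Add(-8, Mul(-2, I, Pow(2, Rational(1, 2)))), -1) (b = Pow(Add(Pow(-2, Rational(3, 2)), -8), -1) = Pow(Add(Mul(-2, I, Pow(2, Rational(1, 2))), -8), -1) = Pow(Add(-8, Mul(-2, I, Pow(2, Rational(1, 2)))), -1) ≈ Add(-0.11111, Mul(0.039284, I)))
Mul(-134, b) = Mul(-134, Mul(Rational(1, 2), I, Pow(Add(Pow(2, Rational(1, 2)), Mul(-4, I)), -1))) = Mul(-67, I, Pow(Add(Pow(2, Rational(1, 2)), Mul(-4, I)), -1))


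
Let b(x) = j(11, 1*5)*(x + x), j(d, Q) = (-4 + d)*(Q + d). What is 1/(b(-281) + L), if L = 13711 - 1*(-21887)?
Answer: -1/27346 ≈ -3.6568e-5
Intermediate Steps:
L = 35598 (L = 13711 + 21887 = 35598)
b(x) = 224*x (b(x) = (11**2 - 4*5 - 4*11 + (1*5)*11)*(x + x) = (121 - 4*5 - 44 + 5*11)*(2*x) = (121 - 20 - 44 + 55)*(2*x) = 112*(2*x) = 224*x)
1/(b(-281) + L) = 1/(224*(-281) + 35598) = 1/(-62944 + 35598) = 1/(-27346) = -1/27346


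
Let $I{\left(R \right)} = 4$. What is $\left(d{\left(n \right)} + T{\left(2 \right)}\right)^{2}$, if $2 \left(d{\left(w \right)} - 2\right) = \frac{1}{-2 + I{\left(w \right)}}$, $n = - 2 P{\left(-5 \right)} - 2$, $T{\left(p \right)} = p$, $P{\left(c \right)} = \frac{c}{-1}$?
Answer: $\frac{289}{16} \approx 18.063$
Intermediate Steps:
$P{\left(c \right)} = - c$ ($P{\left(c \right)} = c \left(-1\right) = - c$)
$n = -12$ ($n = - 2 \left(\left(-1\right) \left(-5\right)\right) - 2 = \left(-2\right) 5 - 2 = -10 - 2 = -12$)
$d{\left(w \right)} = \frac{9}{4}$ ($d{\left(w \right)} = 2 + \frac{1}{2 \left(-2 + 4\right)} = 2 + \frac{1}{2 \cdot 2} = 2 + \frac{1}{2} \cdot \frac{1}{2} = 2 + \frac{1}{4} = \frac{9}{4}$)
$\left(d{\left(n \right)} + T{\left(2 \right)}\right)^{2} = \left(\frac{9}{4} + 2\right)^{2} = \left(\frac{17}{4}\right)^{2} = \frac{289}{16}$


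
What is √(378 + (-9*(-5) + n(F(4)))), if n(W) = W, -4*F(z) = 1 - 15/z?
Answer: √6779/4 ≈ 20.584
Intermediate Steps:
F(z) = -¼ + 15/(4*z) (F(z) = -(1 - 15/z)/4 = -¼ + 15/(4*z))
√(378 + (-9*(-5) + n(F(4)))) = √(378 + (-9*(-5) + (¼)*(15 - 1*4)/4)) = √(378 + (45 + (¼)*(¼)*(15 - 4))) = √(378 + (45 + (¼)*(¼)*11)) = √(378 + (45 + 11/16)) = √(378 + 731/16) = √(6779/16) = √6779/4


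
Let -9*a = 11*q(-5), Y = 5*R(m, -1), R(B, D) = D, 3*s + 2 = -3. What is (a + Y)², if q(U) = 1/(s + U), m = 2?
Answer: 83521/3600 ≈ 23.200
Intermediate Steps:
s = -5/3 (s = -⅔ + (⅓)*(-3) = -⅔ - 1 = -5/3 ≈ -1.6667)
Y = -5 (Y = 5*(-1) = -5)
q(U) = 1/(-5/3 + U)
a = 11/60 (a = -11*3/(-5 + 3*(-5))/9 = -11*3/(-5 - 15)/9 = -11*3/(-20)/9 = -11*3*(-1/20)/9 = -11*(-3)/(9*20) = -⅑*(-33/20) = 11/60 ≈ 0.18333)
(a + Y)² = (11/60 - 5)² = (-289/60)² = 83521/3600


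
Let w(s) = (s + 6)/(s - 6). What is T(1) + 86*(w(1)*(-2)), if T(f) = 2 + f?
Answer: 1219/5 ≈ 243.80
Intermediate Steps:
w(s) = (6 + s)/(-6 + s)
T(1) + 86*(w(1)*(-2)) = (2 + 1) + 86*(((6 + 1)/(-6 + 1))*(-2)) = 3 + 86*((7/(-5))*(-2)) = 3 + 86*(-1/5*7*(-2)) = 3 + 86*(-7/5*(-2)) = 3 + 86*(14/5) = 3 + 1204/5 = 1219/5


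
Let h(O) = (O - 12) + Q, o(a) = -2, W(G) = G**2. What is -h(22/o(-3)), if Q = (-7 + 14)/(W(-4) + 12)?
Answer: 91/4 ≈ 22.750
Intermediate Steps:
Q = 1/4 (Q = (-7 + 14)/((-4)**2 + 12) = 7/(16 + 12) = 7/28 = 7*(1/28) = 1/4 ≈ 0.25000)
h(O) = -47/4 + O (h(O) = (O - 12) + 1/4 = (-12 + O) + 1/4 = -47/4 + O)
-h(22/o(-3)) = -(-47/4 + 22/(-2)) = -(-47/4 + 22*(-1/2)) = -(-47/4 - 11) = -1*(-91/4) = 91/4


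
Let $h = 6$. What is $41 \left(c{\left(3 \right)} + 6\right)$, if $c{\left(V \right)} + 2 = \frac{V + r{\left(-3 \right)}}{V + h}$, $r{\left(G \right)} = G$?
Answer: $164$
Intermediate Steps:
$c{\left(V \right)} = -2 + \frac{-3 + V}{6 + V}$ ($c{\left(V \right)} = -2 + \frac{V - 3}{V + 6} = -2 + \frac{-3 + V}{6 + V}$)
$41 \left(c{\left(3 \right)} + 6\right) = 41 \left(\frac{-15 - 3}{6 + 3} + 6\right) = 41 \left(\frac{-15 - 3}{9} + 6\right) = 41 \left(\frac{1}{9} \left(-18\right) + 6\right) = 41 \left(-2 + 6\right) = 41 \cdot 4 = 164$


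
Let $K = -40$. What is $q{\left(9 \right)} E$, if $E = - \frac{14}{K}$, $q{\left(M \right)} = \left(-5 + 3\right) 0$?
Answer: $0$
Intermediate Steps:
$q{\left(M \right)} = 0$ ($q{\left(M \right)} = \left(-2\right) 0 = 0$)
$E = \frac{7}{20}$ ($E = - \frac{14}{-40} = \left(-14\right) \left(- \frac{1}{40}\right) = \frac{7}{20} \approx 0.35$)
$q{\left(9 \right)} E = 0 \cdot \frac{7}{20} = 0$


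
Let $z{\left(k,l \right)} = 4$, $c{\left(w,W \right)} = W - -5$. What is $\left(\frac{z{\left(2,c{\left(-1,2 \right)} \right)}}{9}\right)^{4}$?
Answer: $\frac{256}{6561} \approx 0.039018$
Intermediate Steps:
$c{\left(w,W \right)} = 5 + W$ ($c{\left(w,W \right)} = W + 5 = 5 + W$)
$\left(\frac{z{\left(2,c{\left(-1,2 \right)} \right)}}{9}\right)^{4} = \left(\frac{4}{9}\right)^{4} = \frac{256}{6561}$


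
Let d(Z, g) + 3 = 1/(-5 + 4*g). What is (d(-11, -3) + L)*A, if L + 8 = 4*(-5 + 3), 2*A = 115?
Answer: -18630/17 ≈ -1095.9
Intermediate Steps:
d(Z, g) = -3 + 1/(-5 + 4*g)
A = 115/2 (A = (½)*115 = 115/2 ≈ 57.500)
L = -16 (L = -8 + 4*(-5 + 3) = -8 + 4*(-2) = -8 - 8 = -16)
(d(-11, -3) + L)*A = (4*(4 - 3*(-3))/(-5 + 4*(-3)) - 16)*(115/2) = (4*(4 + 9)/(-5 - 12) - 16)*(115/2) = (4*13/(-17) - 16)*(115/2) = (4*(-1/17)*13 - 16)*(115/2) = (-52/17 - 16)*(115/2) = -324/17*115/2 = -18630/17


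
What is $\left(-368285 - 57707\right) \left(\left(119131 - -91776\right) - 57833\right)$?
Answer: $-65208299408$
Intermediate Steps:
$\left(-368285 - 57707\right) \left(\left(119131 - -91776\right) - 57833\right) = - 425992 \left(\left(119131 + 91776\right) - 57833\right) = - 425992 \left(210907 - 57833\right) = \left(-425992\right) 153074 = -65208299408$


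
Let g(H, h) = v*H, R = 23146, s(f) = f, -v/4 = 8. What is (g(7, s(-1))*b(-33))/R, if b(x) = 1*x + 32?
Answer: 112/11573 ≈ 0.0096777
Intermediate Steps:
v = -32 (v = -4*8 = -32)
g(H, h) = -32*H
b(x) = 32 + x (b(x) = x + 32 = 32 + x)
(g(7, s(-1))*b(-33))/R = ((-32*7)*(32 - 33))/23146 = -224*(-1)*(1/23146) = 224*(1/23146) = 112/11573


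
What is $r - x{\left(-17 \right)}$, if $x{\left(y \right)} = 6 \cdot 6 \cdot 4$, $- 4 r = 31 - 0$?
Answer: $- \frac{607}{4} \approx -151.75$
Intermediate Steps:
$r = - \frac{31}{4}$ ($r = - \frac{31 - 0}{4} = - \frac{31 + 0}{4} = \left(- \frac{1}{4}\right) 31 = - \frac{31}{4} \approx -7.75$)
$x{\left(y \right)} = 144$ ($x{\left(y \right)} = 36 \cdot 4 = 144$)
$r - x{\left(-17 \right)} = - \frac{31}{4} - 144 = - \frac{607}{4}$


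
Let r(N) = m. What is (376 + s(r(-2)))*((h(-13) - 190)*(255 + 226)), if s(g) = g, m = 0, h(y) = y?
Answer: -36713768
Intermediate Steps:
r(N) = 0
(376 + s(r(-2)))*((h(-13) - 190)*(255 + 226)) = (376 + 0)*((-13 - 190)*(255 + 226)) = 376*(-203*481) = 376*(-97643) = -36713768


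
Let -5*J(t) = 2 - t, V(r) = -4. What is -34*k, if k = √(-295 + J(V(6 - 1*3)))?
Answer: -34*I*√7405/5 ≈ -585.16*I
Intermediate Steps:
J(t) = -⅖ + t/5 (J(t) = -(2 - t)/5 = -⅖ + t/5)
k = I*√7405/5 (k = √(-295 + (-⅖ + (⅕)*(-4))) = √(-295 + (-⅖ - ⅘)) = √(-295 - 6/5) = √(-1481/5) = I*√7405/5 ≈ 17.21*I)
-34*k = -34*I*√7405/5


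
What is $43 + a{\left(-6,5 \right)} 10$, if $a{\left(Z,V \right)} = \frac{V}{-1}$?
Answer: $-7$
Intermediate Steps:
$a{\left(Z,V \right)} = - V$ ($a{\left(Z,V \right)} = V \left(-1\right) = - V$)
$43 + a{\left(-6,5 \right)} 10 = 43 + \left(-1\right) 5 \cdot 10 = 43 - 50 = -7$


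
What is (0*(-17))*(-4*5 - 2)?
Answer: 0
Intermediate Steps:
(0*(-17))*(-4*5 - 2) = 0*(-20 - 2) = 0*(-22) = 0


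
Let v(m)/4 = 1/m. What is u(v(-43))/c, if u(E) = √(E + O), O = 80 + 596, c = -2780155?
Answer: -2*√312438/119546665 ≈ -9.3514e-6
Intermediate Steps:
O = 676
v(m) = 4/m
u(E) = √(676 + E) (u(E) = √(E + 676) = √(676 + E))
u(v(-43))/c = √(676 + 4/(-43))/(-2780155) = √(676 + 4*(-1/43))*(-1/2780155) = √(676 - 4/43)*(-1/2780155) = √(29064/43)*(-1/2780155) = (2*√312438/43)*(-1/2780155) = -2*√312438/119546665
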